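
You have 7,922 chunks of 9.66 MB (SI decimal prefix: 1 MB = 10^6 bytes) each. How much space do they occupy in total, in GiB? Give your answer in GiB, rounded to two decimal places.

71.27 GiB

Total = 7,922 × 9.66 MB = 76526.52 MB
= 76526.52 × 1,000,000 bytes = 76,526,520,000 bytes
1 GiB = 1,073,741,824 bytes
76,526,520,000 / 1,073,741,824 = 71.27 GiB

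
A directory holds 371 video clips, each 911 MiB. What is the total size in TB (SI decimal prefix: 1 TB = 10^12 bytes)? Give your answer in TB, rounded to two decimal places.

Total = 371 × 911 MiB = 337,981 MiB
= 337,981 × 1,048,576 bytes = 354,398,765,056 bytes
1 TB = 1,000,000,000,000 bytes
354,398,765,056 / 1,000,000,000,000 = 0.35 TB

0.35 TB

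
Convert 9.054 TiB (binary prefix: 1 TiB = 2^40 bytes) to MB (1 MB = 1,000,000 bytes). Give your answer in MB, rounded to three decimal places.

9.054 TiB × 1,099,511,627,776 bytes/TiB = 9,954,978,277,883.904 bytes
1 MB = 10^6 bytes = 1,000,000 bytes
9,954,978,277,883.904 / 1,000,000 = 9,954,978.278 MB

9,954,978.278 MB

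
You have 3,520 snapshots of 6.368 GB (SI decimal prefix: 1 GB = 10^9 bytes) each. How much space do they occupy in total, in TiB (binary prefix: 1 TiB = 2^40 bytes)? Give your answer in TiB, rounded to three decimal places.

Total = 3,520 × 6.368 GB = 22415.36 GB
= 22415.36 × 1,000,000,000 bytes = 22,415,360,000,000 bytes
1 TiB = 1,099,511,627,776 bytes
22,415,360,000,000 / 1,099,511,627,776 = 20.387 TiB

20.387 TiB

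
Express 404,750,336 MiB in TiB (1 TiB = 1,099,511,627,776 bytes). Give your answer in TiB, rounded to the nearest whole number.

386 TiB

404,750,336 MiB = 404,750,336 × 2^20 bytes = 424,411,488,321,536 bytes
1 TiB = 1,099,511,627,776 bytes
424,411,488,321,536 / 1,099,511,627,776 = 386 TiB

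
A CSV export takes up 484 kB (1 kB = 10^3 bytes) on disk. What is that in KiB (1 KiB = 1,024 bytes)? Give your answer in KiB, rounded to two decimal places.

472.66 KiB

484 kB × 1,000 bytes/kB = 484,000 bytes
1 KiB = 1,024 bytes
484,000 / 1,024 = 472.66 KiB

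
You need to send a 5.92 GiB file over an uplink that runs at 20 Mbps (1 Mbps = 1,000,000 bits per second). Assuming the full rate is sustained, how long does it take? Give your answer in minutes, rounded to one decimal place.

42.4 minutes

5.92 GiB = 6,356,551,598.08 bytes = 50,852,412,784.64 bits
20 Mbps = 20,000,000 bits/s
time = 50,852,412,784.64 / 20,000,000 = 2,542.62 s
2,542.62 s / 60 = 42.4 minutes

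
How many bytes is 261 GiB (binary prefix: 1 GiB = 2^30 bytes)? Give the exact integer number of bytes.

280,246,616,064 bytes

261 × 1,073,741,824 = 280,246,616,064 bytes  (1 GiB = 2^30 bytes)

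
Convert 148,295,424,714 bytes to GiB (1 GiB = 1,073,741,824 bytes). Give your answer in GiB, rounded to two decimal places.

138.11 GiB

148,295,424,714 bytes given.
1 GiB = 2^30 bytes = 1,073,741,824 bytes
148,295,424,714 / 1,073,741,824 = 138.11 GiB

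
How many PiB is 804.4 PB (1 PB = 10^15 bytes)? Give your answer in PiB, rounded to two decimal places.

804.4 PB × 1,000,000,000,000,000 bytes/PB = 804,400,000,000,000,000 bytes
1 PiB = 1,125,899,906,842,624 bytes
804,400,000,000,000,000 / 1,125,899,906,842,624 = 714.45 PiB

714.45 PiB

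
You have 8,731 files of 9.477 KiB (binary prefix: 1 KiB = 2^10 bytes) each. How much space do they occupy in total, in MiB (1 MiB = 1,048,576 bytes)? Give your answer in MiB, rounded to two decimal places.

Total = 8,731 × 9.477 KiB = 82743.687 KiB
= 82743.687 × 1,024 bytes = 84,729,535.488 bytes
1 MiB = 1,048,576 bytes
84,729,535.488 / 1,048,576 = 80.80 MiB

80.80 MiB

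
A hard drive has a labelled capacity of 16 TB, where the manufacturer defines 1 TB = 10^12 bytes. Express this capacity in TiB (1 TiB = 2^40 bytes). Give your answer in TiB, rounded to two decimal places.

14.55 TiB

16 TB = 16 × 10^12 bytes = 16,000,000,000,000 bytes
1 TiB = 1,099,511,627,776 bytes
16,000,000,000,000 / 1,099,511,627,776 = 14.55 TiB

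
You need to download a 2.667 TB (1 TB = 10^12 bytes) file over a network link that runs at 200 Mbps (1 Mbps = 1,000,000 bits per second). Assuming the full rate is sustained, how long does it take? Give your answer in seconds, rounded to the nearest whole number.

2.667 TB = 2,667,000,000,000 bytes = 21,336,000,000,000 bits
200 Mbps = 200,000,000 bits/s
time = 21,336,000,000,000 / 200,000,000 = 106,680 s

106,680 seconds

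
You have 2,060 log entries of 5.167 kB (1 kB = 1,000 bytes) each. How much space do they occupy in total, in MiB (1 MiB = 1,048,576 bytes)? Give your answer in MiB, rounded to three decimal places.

10.151 MiB

Total = 2,060 × 5.167 kB = 10644.02 kB
= 10644.02 × 1,000 bytes = 10,644,020 bytes
1 MiB = 1,048,576 bytes
10,644,020 / 1,048,576 = 10.151 MiB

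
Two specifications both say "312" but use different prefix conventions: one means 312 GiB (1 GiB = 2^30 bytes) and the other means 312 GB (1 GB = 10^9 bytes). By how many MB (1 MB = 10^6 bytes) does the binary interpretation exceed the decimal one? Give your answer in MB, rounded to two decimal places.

23,007.45 MB

312 GiB = 312 × 1,073,741,824 = 335,007,449,088 bytes
312 GB = 312 × 1,000,000,000 = 312,000,000,000 bytes
difference = 23,007,449,088 bytes
23,007,449,088 / 1,000,000 = 23,007.45 MB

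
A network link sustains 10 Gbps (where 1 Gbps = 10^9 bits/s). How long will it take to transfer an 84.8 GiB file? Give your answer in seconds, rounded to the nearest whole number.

73 seconds

84.8 GiB = 91,053,306,675.2 bytes = 728,426,453,401.6 bits
10 Gbps = 10,000,000,000 bits/s
time = 728,426,453,401.6 / 10,000,000,000 = 73 s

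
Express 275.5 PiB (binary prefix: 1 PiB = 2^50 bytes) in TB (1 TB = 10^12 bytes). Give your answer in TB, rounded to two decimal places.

275.5 PiB = 275.5 × 2^50 bytes = 310,185,424,335,142,912 bytes
1 TB = 10^12 bytes = 1,000,000,000,000 bytes
310,185,424,335,142,912 / 1,000,000,000,000 = 310,185.42 TB

310,185.42 TB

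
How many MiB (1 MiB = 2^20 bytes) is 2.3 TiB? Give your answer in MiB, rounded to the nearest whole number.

2.3 TiB = 2.3 × 2^40 bytes = 2,528,876,743,884.8 bytes
1 MiB = 1,048,576 bytes
2,528,876,743,884.8 / 1,048,576 = 2,411,725 MiB

2,411,725 MiB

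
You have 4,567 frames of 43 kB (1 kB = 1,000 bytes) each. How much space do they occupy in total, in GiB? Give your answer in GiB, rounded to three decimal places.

Total = 4,567 × 43 kB = 196,381 kB
= 196,381 × 1,000 bytes = 196,381,000 bytes
1 GiB = 1,073,741,824 bytes
196,381,000 / 1,073,741,824 = 0.183 GiB

0.183 GiB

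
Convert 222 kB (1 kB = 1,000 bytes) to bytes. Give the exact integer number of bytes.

222 × 1,000 = 222,000 bytes  (1 kB = 10^3 bytes)

222,000 bytes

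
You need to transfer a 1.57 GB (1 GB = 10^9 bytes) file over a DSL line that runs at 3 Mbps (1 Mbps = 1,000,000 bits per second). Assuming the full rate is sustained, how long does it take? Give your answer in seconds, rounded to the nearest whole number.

1.57 GB = 1,570,000,000 bytes = 12,560,000,000 bits
3 Mbps = 3,000,000 bits/s
time = 12,560,000,000 / 3,000,000 = 4,187 s

4,187 seconds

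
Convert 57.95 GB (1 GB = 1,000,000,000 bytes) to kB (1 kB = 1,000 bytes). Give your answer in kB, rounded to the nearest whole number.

57.95 GB × 1,000,000,000 bytes/GB = 57,950,000,000 bytes
1 kB = 1,000 bytes
57,950,000,000 / 1,000 = 57,950,000 kB

57,950,000 kB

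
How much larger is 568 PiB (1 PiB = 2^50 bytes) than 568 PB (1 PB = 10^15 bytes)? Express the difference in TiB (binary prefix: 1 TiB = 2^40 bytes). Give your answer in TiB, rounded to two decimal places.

65,039.01 TiB

568 PiB = 568 × 1,125,899,906,842,624 = 639,511,147,086,610,432 bytes
568 PB = 568 × 1,000,000,000,000,000 = 568,000,000,000,000,000 bytes
difference = 71,511,147,086,610,432 bytes
71,511,147,086,610,432 / 1,099,511,627,776 = 65,039.01 TiB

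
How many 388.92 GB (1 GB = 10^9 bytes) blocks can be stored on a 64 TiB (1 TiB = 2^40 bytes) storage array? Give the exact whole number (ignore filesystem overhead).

Capacity: 64 TiB = 70,368,744,177,664 bytes
Per item: 388.92 GB = 388,920,000,000 bytes
⌊70,368,744,177,664 / 388,920,000,000⌋ = 180

180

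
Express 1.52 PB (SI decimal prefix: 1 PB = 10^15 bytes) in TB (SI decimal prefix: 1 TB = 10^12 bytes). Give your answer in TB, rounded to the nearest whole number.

1,520 TB

1.52 PB = 1.52 × 10^15 bytes = 1,520,000,000,000,000 bytes
1 TB = 1,000,000,000,000 bytes
1,520,000,000,000,000 / 1,000,000,000,000 = 1,520 TB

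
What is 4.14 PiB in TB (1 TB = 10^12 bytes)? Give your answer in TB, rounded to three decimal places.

4,661.226 TB

4.14 PiB = 4.14 × 2^50 bytes = 4,661,225,614,328,463.36 bytes
1 TB = 10^12 bytes = 1,000,000,000,000 bytes
4,661,225,614,328,463.36 / 1,000,000,000,000 = 4,661.226 TB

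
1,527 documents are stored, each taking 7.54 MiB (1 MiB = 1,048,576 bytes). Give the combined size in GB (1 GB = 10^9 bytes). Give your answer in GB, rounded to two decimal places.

Total = 1,527 × 7.54 MiB = 11513.58 MiB
= 11513.58 × 1,048,576 bytes = 12,072,863,662.08 bytes
1 GB = 1,000,000,000 bytes
12,072,863,662.08 / 1,000,000,000 = 12.07 GB

12.07 GB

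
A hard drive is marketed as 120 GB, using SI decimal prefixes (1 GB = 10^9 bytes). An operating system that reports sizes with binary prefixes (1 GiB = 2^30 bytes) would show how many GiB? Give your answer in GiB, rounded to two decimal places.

111.76 GiB

120 GB = 120 × 10^9 bytes = 120,000,000,000 bytes
1 GiB = 1,073,741,824 bytes
120,000,000,000 / 1,073,741,824 = 111.76 GiB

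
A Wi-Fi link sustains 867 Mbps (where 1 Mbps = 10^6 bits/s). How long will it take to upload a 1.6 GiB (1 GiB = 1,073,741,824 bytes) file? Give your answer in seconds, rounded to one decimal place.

15.9 seconds

1.6 GiB = 1,717,986,918.4 bytes = 13,743,895,347.2 bits
867 Mbps = 867,000,000 bits/s
time = 13,743,895,347.2 / 867,000,000 = 15.9 s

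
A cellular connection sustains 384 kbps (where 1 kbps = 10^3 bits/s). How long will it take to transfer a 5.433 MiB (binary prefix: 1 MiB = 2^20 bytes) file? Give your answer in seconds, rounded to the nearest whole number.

119 seconds

5.433 MiB = 5,696,913.408 bytes = 45,575,307.264 bits
384 kbps = 384,000 bits/s
time = 45,575,307.264 / 384,000 = 119 s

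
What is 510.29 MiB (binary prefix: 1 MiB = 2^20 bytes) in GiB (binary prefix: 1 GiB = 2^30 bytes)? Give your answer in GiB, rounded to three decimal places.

0.498 GiB

510.29 MiB = 510.29 × 2^20 bytes = 535,077,847.04 bytes
1 GiB = 1,073,741,824 bytes
535,077,847.04 / 1,073,741,824 = 0.498 GiB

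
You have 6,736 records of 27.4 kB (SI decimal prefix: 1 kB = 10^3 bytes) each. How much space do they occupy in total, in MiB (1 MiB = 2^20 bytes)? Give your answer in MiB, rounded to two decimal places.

Total = 6,736 × 27.4 kB = 184566.4 kB
= 184566.4 × 1,000 bytes = 184,566,400 bytes
1 MiB = 1,048,576 bytes
184,566,400 / 1,048,576 = 176.02 MiB

176.02 MiB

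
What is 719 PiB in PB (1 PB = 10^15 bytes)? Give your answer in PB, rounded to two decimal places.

809.52 PB

719 PiB = 719 × 2^50 bytes = 809,522,033,019,846,656 bytes
1 PB = 10^15 bytes = 1,000,000,000,000,000 bytes
809,522,033,019,846,656 / 1,000,000,000,000,000 = 809.52 PB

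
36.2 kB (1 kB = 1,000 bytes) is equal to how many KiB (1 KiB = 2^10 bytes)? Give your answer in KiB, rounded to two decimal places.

36.2 kB = 36.2 × 10^3 bytes = 36,200 bytes
1 KiB = 2^10 bytes = 1,024 bytes
36,200 / 1,024 = 35.35 KiB

35.35 KiB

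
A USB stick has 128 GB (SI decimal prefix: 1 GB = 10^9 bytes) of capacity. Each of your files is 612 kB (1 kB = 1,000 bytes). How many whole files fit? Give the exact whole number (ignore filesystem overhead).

Capacity: 128 GB = 128,000,000,000 bytes
Per item: 612 kB = 612,000 bytes
⌊128,000,000,000 / 612,000⌋ = 209,150

209,150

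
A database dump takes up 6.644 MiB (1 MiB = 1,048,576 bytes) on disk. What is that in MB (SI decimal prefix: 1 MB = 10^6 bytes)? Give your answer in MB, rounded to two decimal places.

6.644 MiB = 6.644 × 2^20 bytes = 6,966,738.944 bytes
1 MB = 1,000,000 bytes
6,966,738.944 / 1,000,000 = 6.97 MB

6.97 MB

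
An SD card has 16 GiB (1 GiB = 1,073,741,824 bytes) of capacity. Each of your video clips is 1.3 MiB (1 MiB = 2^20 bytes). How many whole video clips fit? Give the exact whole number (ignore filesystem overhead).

12,603

Capacity: 16 GiB = 17,179,869,184 bytes
Per item: 1.3 MiB = 1,363,148.8 bytes
⌊17,179,869,184 / 1,363,148.8⌋ = 12,603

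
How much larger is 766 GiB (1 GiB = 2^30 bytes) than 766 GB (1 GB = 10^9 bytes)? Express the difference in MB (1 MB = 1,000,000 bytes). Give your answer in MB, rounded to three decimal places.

56,486.237 MB

766 GiB = 766 × 1,073,741,824 = 822,486,237,184 bytes
766 GB = 766 × 1,000,000,000 = 766,000,000,000 bytes
difference = 56,486,237,184 bytes
56,486,237,184 / 1,000,000 = 56,486.237 MB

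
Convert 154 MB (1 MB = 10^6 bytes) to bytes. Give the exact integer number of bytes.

154,000,000 bytes

154 × 1,000,000 = 154,000,000 bytes  (1 MB = 10^6 bytes)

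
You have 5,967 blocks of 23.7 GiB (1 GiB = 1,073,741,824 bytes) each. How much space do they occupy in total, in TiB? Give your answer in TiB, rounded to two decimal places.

Total = 5,967 × 23.7 GiB = 141417.9 GiB
= 141417.9 × 1,073,741,824 bytes = 151,846,313,892,249.6 bytes
1 TiB = 1,099,511,627,776 bytes
151,846,313,892,249.6 / 1,099,511,627,776 = 138.10 TiB

138.10 TiB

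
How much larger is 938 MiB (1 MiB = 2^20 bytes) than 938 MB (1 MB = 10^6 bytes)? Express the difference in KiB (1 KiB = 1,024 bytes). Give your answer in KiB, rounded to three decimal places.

44,496.375 KiB

938 MiB = 938 × 1,048,576 = 983,564,288 bytes
938 MB = 938 × 1,000,000 = 938,000,000 bytes
difference = 45,564,288 bytes
45,564,288 / 1,024 = 44,496.375 KiB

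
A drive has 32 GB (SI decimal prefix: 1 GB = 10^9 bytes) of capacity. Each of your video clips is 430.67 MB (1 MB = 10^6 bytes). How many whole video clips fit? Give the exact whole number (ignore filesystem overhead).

74

Capacity: 32 GB = 32,000,000,000 bytes
Per item: 430.67 MB = 430,670,000 bytes
⌊32,000,000,000 / 430,670,000⌋ = 74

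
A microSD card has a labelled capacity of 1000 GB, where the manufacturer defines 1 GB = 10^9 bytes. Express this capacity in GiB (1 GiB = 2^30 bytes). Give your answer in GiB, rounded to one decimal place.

1000 GB = 1000 × 10^9 bytes = 1,000,000,000,000 bytes
1 GiB = 1,073,741,824 bytes
1,000,000,000,000 / 1,073,741,824 = 931.3 GiB

931.3 GiB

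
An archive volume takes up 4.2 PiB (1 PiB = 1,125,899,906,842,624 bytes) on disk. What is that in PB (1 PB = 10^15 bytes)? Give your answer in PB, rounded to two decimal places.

4.73 PB

4.2 PiB = 4.2 × 2^50 bytes = 4,728,779,608,739,020.8 bytes
1 PB = 1,000,000,000,000,000 bytes
4,728,779,608,739,020.8 / 1,000,000,000,000,000 = 4.73 PB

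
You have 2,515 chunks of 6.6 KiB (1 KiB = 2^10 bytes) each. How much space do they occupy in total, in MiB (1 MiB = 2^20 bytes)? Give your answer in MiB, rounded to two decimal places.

16.21 MiB

Total = 2,515 × 6.6 KiB = 16,599 KiB
= 16,599 × 1,024 bytes = 16,997,376 bytes
1 MiB = 1,048,576 bytes
16,997,376 / 1,048,576 = 16.21 MiB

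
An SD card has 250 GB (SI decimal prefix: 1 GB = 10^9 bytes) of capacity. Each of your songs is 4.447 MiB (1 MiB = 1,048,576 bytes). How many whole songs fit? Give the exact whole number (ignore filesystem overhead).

Capacity: 250 GB = 250,000,000,000 bytes
Per item: 4.447 MiB = 4,663,017.472 bytes
⌊250,000,000,000 / 4,663,017.472⌋ = 53,613

53,613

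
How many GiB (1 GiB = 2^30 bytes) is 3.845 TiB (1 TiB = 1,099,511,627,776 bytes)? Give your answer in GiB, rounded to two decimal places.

3,937.28 GiB

3.845 TiB = 3.845 × 2^40 bytes = 4,227,622,208,798.72 bytes
1 GiB = 2^30 bytes = 1,073,741,824 bytes
4,227,622,208,798.72 / 1,073,741,824 = 3,937.28 GiB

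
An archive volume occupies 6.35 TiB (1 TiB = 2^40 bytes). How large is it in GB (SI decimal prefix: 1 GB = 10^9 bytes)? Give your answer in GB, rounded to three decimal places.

6.35 TiB × 1,099,511,627,776 bytes/TiB = 6,981,898,836,377.6 bytes
1 GB = 1,000,000,000 bytes
6,981,898,836,377.6 / 1,000,000,000 = 6,981.899 GB

6,981.899 GB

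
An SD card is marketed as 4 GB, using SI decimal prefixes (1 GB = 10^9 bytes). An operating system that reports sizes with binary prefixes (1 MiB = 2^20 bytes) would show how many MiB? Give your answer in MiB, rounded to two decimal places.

3,814.70 MiB

4 GB × 1,000,000,000 bytes/GB = 4,000,000,000 bytes
1 MiB = 2^20 bytes = 1,048,576 bytes
4,000,000,000 / 1,048,576 = 3,814.70 MiB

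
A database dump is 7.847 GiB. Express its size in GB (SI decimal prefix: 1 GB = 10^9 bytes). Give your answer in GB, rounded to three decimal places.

8.426 GB

7.847 GiB = 7.847 × 2^30 bytes = 8,425,652,092.928 bytes
1 GB = 10^9 bytes = 1,000,000,000 bytes
8,425,652,092.928 / 1,000,000,000 = 8.426 GB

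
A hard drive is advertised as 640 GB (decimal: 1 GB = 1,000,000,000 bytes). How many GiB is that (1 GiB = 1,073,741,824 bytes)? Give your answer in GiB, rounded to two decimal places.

596.05 GiB

640 GB = 640 × 10^9 bytes = 640,000,000,000 bytes
1 GiB = 2^30 bytes = 1,073,741,824 bytes
640,000,000,000 / 1,073,741,824 = 596.05 GiB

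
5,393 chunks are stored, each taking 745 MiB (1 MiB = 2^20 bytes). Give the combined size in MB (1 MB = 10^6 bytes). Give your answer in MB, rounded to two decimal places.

4,212,952.92 MB

Total = 5,393 × 745 MiB = 4,017,785 MiB
= 4,017,785 × 1,048,576 bytes = 4,212,952,924,160 bytes
1 MB = 1,000,000 bytes
4,212,952,924,160 / 1,000,000 = 4,212,952.92 MB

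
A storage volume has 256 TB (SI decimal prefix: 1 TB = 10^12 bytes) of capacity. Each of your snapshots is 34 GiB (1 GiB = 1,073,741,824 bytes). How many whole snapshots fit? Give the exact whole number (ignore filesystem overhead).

7,012

Capacity: 256 TB = 256,000,000,000,000 bytes
Per item: 34 GiB = 36,507,222,016 bytes
⌊256,000,000,000,000 / 36,507,222,016⌋ = 7,012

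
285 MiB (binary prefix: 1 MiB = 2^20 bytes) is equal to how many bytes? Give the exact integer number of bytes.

285 × 1,048,576 = 298,844,160 bytes  (1 MiB = 2^20 bytes)

298,844,160 bytes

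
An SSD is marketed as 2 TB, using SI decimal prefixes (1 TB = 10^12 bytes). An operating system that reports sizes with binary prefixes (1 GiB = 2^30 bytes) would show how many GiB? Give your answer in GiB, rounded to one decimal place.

1,862.6 GiB

2 TB × 1,000,000,000,000 bytes/TB = 2,000,000,000,000 bytes
1 GiB = 1,073,741,824 bytes
2,000,000,000,000 / 1,073,741,824 = 1,862.6 GiB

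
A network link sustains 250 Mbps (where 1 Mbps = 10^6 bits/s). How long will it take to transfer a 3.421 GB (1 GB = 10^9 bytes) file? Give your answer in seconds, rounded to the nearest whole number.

109 seconds

3.421 GB = 3,421,000,000 bytes = 27,368,000,000 bits
250 Mbps = 250,000,000 bits/s
time = 27,368,000,000 / 250,000,000 = 109 s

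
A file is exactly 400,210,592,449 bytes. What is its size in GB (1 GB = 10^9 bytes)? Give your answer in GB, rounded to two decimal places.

400.21 GB

400,210,592,449 bytes given.
1 GB = 1,000,000,000 bytes
400,210,592,449 / 1,000,000,000 = 400.21 GB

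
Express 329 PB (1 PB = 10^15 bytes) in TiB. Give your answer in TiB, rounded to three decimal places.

299,223.757 TiB

329 PB × 1,000,000,000,000,000 bytes/PB = 329,000,000,000,000,000 bytes
1 TiB = 1,099,511,627,776 bytes
329,000,000,000,000,000 / 1,099,511,627,776 = 299,223.757 TiB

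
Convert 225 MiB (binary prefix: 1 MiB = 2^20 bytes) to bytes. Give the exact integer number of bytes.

225 × 1,048,576 = 235,929,600 bytes

235,929,600 bytes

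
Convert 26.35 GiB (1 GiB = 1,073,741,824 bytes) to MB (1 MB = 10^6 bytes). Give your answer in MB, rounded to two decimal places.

28,293.10 MB

26.35 GiB × 1,073,741,824 bytes/GiB = 28,293,097,062.4 bytes
1 MB = 10^6 bytes = 1,000,000 bytes
28,293,097,062.4 / 1,000,000 = 28,293.10 MB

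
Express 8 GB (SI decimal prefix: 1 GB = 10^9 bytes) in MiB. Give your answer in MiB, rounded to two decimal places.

8 GB × 1,000,000,000 bytes/GB = 8,000,000,000 bytes
1 MiB = 1,048,576 bytes
8,000,000,000 / 1,048,576 = 7,629.39 MiB

7,629.39 MiB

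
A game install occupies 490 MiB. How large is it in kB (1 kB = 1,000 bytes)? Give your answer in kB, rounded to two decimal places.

490 MiB × 1,048,576 bytes/MiB = 513,802,240 bytes
1 kB = 10^3 bytes = 1,000 bytes
513,802,240 / 1,000 = 513,802.24 kB

513,802.24 kB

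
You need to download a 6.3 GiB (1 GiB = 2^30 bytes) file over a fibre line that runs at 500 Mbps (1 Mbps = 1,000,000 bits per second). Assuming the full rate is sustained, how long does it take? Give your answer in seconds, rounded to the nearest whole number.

108 seconds

6.3 GiB = 6,764,573,491.2 bytes = 54,116,587,929.6 bits
500 Mbps = 500,000,000 bits/s
time = 54,116,587,929.6 / 500,000,000 = 108 s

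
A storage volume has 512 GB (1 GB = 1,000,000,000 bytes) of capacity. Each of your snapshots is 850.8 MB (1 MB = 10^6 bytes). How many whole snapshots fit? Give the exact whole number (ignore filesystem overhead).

Capacity: 512 GB = 512,000,000,000 bytes
Per item: 850.8 MB = 850,800,000 bytes
⌊512,000,000,000 / 850,800,000⌋ = 601

601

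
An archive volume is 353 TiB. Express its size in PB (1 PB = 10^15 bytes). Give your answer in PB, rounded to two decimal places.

0.39 PB

353 TiB = 353 × 2^40 bytes = 388,127,604,604,928 bytes
1 PB = 10^15 bytes = 1,000,000,000,000,000 bytes
388,127,604,604,928 / 1,000,000,000,000,000 = 0.39 PB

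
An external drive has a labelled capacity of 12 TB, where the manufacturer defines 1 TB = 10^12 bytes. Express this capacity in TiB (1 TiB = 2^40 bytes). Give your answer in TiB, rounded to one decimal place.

10.9 TiB

12 TB × 1,000,000,000,000 bytes/TB = 12,000,000,000,000 bytes
1 TiB = 2^40 bytes = 1,099,511,627,776 bytes
12,000,000,000,000 / 1,099,511,627,776 = 10.9 TiB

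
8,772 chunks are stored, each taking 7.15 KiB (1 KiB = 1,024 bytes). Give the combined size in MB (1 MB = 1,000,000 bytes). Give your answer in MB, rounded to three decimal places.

Total = 8,772 × 7.15 KiB = 62719.8 KiB
= 62719.8 × 1,024 bytes = 64,225,075.2 bytes
1 MB = 1,000,000 bytes
64,225,075.2 / 1,000,000 = 64.225 MB

64.225 MB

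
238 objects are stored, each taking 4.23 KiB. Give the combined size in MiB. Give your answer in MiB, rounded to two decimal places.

0.98 MiB

Total = 238 × 4.23 KiB = 1006.74 KiB
= 1006.74 × 1,024 bytes = 1,030,901.76 bytes
1 MiB = 1,048,576 bytes
1,030,901.76 / 1,048,576 = 0.98 MiB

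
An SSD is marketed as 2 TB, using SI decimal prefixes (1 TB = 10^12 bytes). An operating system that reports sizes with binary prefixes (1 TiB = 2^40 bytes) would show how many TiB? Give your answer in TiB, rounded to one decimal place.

1.8 TiB

2 TB × 1,000,000,000,000 bytes/TB = 2,000,000,000,000 bytes
1 TiB = 1,099,511,627,776 bytes
2,000,000,000,000 / 1,099,511,627,776 = 1.8 TiB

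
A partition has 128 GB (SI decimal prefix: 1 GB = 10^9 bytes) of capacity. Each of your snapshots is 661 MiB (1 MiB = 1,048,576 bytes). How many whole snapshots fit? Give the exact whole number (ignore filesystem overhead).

184

Capacity: 128 GB = 128,000,000,000 bytes
Per item: 661 MiB = 693,108,736 bytes
⌊128,000,000,000 / 693,108,736⌋ = 184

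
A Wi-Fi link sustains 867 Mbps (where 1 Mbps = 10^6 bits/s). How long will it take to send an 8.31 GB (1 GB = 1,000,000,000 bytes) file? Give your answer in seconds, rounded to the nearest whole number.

77 seconds

8.31 GB = 8,310,000,000 bytes = 66,480,000,000 bits
867 Mbps = 867,000,000 bits/s
time = 66,480,000,000 / 867,000,000 = 77 s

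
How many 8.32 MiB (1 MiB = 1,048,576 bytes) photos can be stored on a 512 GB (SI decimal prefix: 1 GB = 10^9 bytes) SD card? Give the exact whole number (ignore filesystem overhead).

Capacity: 512 GB = 512,000,000,000 bytes
Per item: 8.32 MiB = 8,724,152.32 bytes
⌊512,000,000,000 / 8,724,152.32⌋ = 58,687

58,687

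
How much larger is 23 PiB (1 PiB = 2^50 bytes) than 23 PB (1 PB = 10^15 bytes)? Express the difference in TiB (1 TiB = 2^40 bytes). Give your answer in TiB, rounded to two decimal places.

23 PiB = 23 × 1,125,899,906,842,624 = 25,895,697,857,380,352 bytes
23 PB = 23 × 1,000,000,000,000,000 = 23,000,000,000,000,000 bytes
difference = 2,895,697,857,380,352 bytes
2,895,697,857,380,352 / 1,099,511,627,776 = 2,633.62 TiB

2,633.62 TiB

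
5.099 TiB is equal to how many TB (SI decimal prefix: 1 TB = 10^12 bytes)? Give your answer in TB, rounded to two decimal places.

5.61 TB

5.099 TiB × 1,099,511,627,776 bytes/TiB = 5,606,409,790,029.824 bytes
1 TB = 1,000,000,000,000 bytes
5,606,409,790,029.824 / 1,000,000,000,000 = 5.61 TB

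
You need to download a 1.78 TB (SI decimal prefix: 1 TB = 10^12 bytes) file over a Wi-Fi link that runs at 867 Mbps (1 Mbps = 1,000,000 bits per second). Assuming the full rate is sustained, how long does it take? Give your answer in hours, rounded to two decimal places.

4.56 hours

1.78 TB = 1,780,000,000,000 bytes = 14,240,000,000,000 bits
867 Mbps = 867,000,000 bits/s
time = 14,240,000,000,000 / 867,000,000 = 16,424.4521 s
16,424.4521 s / 3600 = 4.56 hours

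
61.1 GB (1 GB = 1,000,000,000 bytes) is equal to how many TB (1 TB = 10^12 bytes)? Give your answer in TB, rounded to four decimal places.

61.1 GB = 61.1 × 10^9 bytes = 61,100,000,000 bytes
1 TB = 1,000,000,000,000 bytes
61,100,000,000 / 1,000,000,000,000 = 0.0611 TB

0.0611 TB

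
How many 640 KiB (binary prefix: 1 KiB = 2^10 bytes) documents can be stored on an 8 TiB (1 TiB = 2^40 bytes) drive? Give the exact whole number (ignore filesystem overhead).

13,421,772

Capacity: 8 TiB = 8,796,093,022,208 bytes
Per item: 640 KiB = 655,360 bytes
⌊8,796,093,022,208 / 655,360⌋ = 13,421,772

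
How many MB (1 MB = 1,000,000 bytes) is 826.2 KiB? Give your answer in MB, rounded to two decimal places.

826.2 KiB = 826.2 × 2^10 bytes = 846,028.8 bytes
1 MB = 10^6 bytes = 1,000,000 bytes
846,028.8 / 1,000,000 = 0.85 MB

0.85 MB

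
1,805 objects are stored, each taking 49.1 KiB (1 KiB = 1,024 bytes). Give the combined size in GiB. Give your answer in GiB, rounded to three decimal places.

Total = 1,805 × 49.1 KiB = 88625.5 KiB
= 88625.5 × 1,024 bytes = 90,752,512 bytes
1 GiB = 1,073,741,824 bytes
90,752,512 / 1,073,741,824 = 0.085 GiB

0.085 GiB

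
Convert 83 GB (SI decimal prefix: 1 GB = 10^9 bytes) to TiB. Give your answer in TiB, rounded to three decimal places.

0.075 TiB

83 GB × 1,000,000,000 bytes/GB = 83,000,000,000 bytes
1 TiB = 1,099,511,627,776 bytes
83,000,000,000 / 1,099,511,627,776 = 0.075 TiB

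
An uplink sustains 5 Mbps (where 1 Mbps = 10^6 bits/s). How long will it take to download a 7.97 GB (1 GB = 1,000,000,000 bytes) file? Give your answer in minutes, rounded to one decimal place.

7.97 GB = 7,970,000,000 bytes = 63,760,000,000 bits
5 Mbps = 5,000,000 bits/s
time = 63,760,000,000 / 5,000,000 = 12,752.00 s
12,752.00 s / 60 = 212.5 minutes

212.5 minutes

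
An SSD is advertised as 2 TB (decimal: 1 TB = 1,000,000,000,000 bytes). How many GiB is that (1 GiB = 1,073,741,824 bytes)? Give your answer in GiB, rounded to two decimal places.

2 TB = 2 × 10^12 bytes = 2,000,000,000,000 bytes
1 GiB = 1,073,741,824 bytes
2,000,000,000,000 / 1,073,741,824 = 1,862.65 GiB

1,862.65 GiB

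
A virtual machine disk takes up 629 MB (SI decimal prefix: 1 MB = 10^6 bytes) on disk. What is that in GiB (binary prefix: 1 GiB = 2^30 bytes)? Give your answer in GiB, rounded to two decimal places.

0.59 GiB

629 MB × 1,000,000 bytes/MB = 629,000,000 bytes
1 GiB = 2^30 bytes = 1,073,741,824 bytes
629,000,000 / 1,073,741,824 = 0.59 GiB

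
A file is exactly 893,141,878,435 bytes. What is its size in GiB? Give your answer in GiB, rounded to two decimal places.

831.80 GiB

893,141,878,435 bytes given.
1 GiB = 2^30 bytes = 1,073,741,824 bytes
893,141,878,435 / 1,073,741,824 = 831.80 GiB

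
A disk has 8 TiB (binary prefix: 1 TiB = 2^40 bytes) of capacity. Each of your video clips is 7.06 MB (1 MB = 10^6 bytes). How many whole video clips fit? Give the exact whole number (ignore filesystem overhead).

1,245,905

Capacity: 8 TiB = 8,796,093,022,208 bytes
Per item: 7.06 MB = 7,060,000 bytes
⌊8,796,093,022,208 / 7,060,000⌋ = 1,245,905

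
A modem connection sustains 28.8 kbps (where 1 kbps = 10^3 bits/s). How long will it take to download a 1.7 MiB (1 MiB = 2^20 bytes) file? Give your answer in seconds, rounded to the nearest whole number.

495 seconds

1.7 MiB = 1,782,579.2 bytes = 14,260,633.6 bits
28.8 kbps = 28,800 bits/s
time = 14,260,633.6 / 28,800 = 495 s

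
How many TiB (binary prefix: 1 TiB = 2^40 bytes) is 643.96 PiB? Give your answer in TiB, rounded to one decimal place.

643.96 PiB = 643.96 × 2^50 bytes = 725,034,504,010,376,151.04 bytes
1 TiB = 1,099,511,627,776 bytes
725,034,504,010,376,151.04 / 1,099,511,627,776 = 659,415.0 TiB

659,415.0 TiB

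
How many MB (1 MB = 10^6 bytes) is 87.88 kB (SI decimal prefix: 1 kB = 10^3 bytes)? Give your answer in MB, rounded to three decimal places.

87.88 kB = 87.88 × 10^3 bytes = 87,880 bytes
1 MB = 10^6 bytes = 1,000,000 bytes
87,880 / 1,000,000 = 0.088 MB

0.088 MB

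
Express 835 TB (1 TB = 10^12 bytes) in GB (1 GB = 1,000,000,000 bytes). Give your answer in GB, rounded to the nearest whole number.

835 TB = 835 × 10^12 bytes = 835,000,000,000,000 bytes
1 GB = 10^9 bytes = 1,000,000,000 bytes
835,000,000,000,000 / 1,000,000,000 = 835,000 GB

835,000 GB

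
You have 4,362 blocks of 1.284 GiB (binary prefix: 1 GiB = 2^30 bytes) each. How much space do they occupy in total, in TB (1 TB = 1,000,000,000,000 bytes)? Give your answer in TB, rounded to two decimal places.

6.01 TB

Total = 4,362 × 1.284 GiB = 5600.808 GiB
= 5600.808 × 1,073,741,824 bytes = 6,013,821,797,793.792 bytes
1 TB = 1,000,000,000,000 bytes
6,013,821,797,793.792 / 1,000,000,000,000 = 6.01 TB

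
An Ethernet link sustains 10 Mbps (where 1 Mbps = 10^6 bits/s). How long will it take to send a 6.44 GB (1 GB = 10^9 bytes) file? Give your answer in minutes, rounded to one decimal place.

85.9 minutes

6.44 GB = 6,440,000,000 bytes = 51,520,000,000 bits
10 Mbps = 10,000,000 bits/s
time = 51,520,000,000 / 10,000,000 = 5,152.00 s
5,152.00 s / 60 = 85.9 minutes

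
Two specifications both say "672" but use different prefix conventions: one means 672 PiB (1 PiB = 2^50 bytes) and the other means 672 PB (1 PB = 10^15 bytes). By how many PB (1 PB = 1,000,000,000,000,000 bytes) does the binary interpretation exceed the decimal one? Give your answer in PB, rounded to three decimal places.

84.605 PB

672 PiB = 672 × 1,125,899,906,842,624 = 756,604,737,398,243,328 bytes
672 PB = 672 × 1,000,000,000,000,000 = 672,000,000,000,000,000 bytes
difference = 84,604,737,398,243,328 bytes
84,604,737,398,243,328 / 1,000,000,000,000,000 = 84.605 PB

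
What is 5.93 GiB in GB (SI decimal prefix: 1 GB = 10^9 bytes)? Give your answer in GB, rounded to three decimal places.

6.367 GB

5.93 GiB = 5.93 × 2^30 bytes = 6,367,289,016.32 bytes
1 GB = 1,000,000,000 bytes
6,367,289,016.32 / 1,000,000,000 = 6.367 GB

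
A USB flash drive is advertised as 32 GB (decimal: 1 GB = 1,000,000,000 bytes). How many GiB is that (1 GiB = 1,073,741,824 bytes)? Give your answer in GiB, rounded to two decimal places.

29.80 GiB

32 GB × 1,000,000,000 bytes/GB = 32,000,000,000 bytes
1 GiB = 2^30 bytes = 1,073,741,824 bytes
32,000,000,000 / 1,073,741,824 = 29.80 GiB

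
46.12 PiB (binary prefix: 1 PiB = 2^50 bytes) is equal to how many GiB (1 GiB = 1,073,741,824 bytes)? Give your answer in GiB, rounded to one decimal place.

48,360,325.1 GiB

46.12 PiB × 1,125,899,906,842,624 bytes/PiB = 51,926,503,703,581,818.88 bytes
1 GiB = 1,073,741,824 bytes
51,926,503,703,581,818.88 / 1,073,741,824 = 48,360,325.1 GiB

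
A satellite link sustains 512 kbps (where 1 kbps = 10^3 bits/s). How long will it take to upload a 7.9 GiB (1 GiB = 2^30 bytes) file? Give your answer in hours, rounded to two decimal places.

7.9 GiB = 8,482,560,409.6 bytes = 67,860,483,276.8 bits
512 kbps = 512,000 bits/s
time = 67,860,483,276.8 / 512,000 = 132,540.0064 s
132,540.0064 s / 3600 = 36.82 hours

36.82 hours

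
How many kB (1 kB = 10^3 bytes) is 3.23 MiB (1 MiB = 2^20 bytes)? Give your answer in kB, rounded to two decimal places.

3.23 MiB = 3.23 × 2^20 bytes = 3,386,900.48 bytes
1 kB = 1,000 bytes
3,386,900.48 / 1,000 = 3,386.90 kB

3,386.90 kB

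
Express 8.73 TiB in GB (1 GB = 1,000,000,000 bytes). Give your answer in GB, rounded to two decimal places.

9,598.74 GB

8.73 TiB = 8.73 × 2^40 bytes = 9,598,736,510,484.48 bytes
1 GB = 10^9 bytes = 1,000,000,000 bytes
9,598,736,510,484.48 / 1,000,000,000 = 9,598.74 GB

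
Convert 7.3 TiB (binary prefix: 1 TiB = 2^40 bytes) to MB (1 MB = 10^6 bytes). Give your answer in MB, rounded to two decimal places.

7.3 TiB × 1,099,511,627,776 bytes/TiB = 8,026,434,882,764.8 bytes
1 MB = 1,000,000 bytes
8,026,434,882,764.8 / 1,000,000 = 8,026,434.88 MB

8,026,434.88 MB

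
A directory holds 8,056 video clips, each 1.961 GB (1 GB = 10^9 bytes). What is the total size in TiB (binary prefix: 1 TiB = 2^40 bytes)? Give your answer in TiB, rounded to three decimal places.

14.368 TiB

Total = 8,056 × 1.961 GB = 15797.816 GB
= 15797.816 × 1,000,000,000 bytes = 15,797,816,000,000 bytes
1 TiB = 1,099,511,627,776 bytes
15,797,816,000,000 / 1,099,511,627,776 = 14.368 TiB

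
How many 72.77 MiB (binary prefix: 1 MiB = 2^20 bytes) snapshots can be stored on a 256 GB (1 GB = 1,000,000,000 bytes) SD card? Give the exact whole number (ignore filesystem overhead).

Capacity: 256 GB = 256,000,000,000 bytes
Per item: 72.77 MiB = 76,304,875.52 bytes
⌊256,000,000,000 / 76,304,875.52⌋ = 3,354

3,354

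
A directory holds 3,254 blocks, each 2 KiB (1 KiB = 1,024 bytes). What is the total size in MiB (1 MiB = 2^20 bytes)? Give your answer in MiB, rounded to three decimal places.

6.355 MiB

Total = 3,254 × 2 KiB = 6508 KiB
= 6508 × 1,024 bytes = 6,664,192 bytes
1 MiB = 1,048,576 bytes
6,664,192 / 1,048,576 = 6.355 MiB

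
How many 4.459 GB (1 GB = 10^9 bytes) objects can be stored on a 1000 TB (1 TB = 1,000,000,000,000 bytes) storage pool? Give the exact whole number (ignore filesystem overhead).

Capacity: 1000 TB = 1,000,000,000,000,000 bytes
Per item: 4.459 GB = 4,459,000,000 bytes
⌊1,000,000,000,000,000 / 4,459,000,000⌋ = 224,265

224,265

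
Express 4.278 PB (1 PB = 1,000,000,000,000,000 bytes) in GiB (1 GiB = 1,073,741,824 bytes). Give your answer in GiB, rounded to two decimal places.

4.278 PB × 1,000,000,000,000,000 bytes/PB = 4,278,000,000,000,000 bytes
1 GiB = 1,073,741,824 bytes
4,278,000,000,000,000 / 1,073,741,824 = 3,984,197.97 GiB

3,984,197.97 GiB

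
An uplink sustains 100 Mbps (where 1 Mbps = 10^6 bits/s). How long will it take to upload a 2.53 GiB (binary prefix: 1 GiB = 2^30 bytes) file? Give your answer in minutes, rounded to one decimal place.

3.6 minutes

2.53 GiB = 2,716,566,814.72 bytes = 21,732,534,517.76 bits
100 Mbps = 100,000,000 bits/s
time = 21,732,534,517.76 / 100,000,000 = 217.33 s
217.33 s / 60 = 3.6 minutes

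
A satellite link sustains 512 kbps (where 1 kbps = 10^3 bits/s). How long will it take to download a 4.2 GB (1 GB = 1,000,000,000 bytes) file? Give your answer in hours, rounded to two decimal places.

4.2 GB = 4,200,000,000 bytes = 33,600,000,000 bits
512 kbps = 512,000 bits/s
time = 33,600,000,000 / 512,000 = 65,625.0000 s
65,625.0000 s / 3600 = 18.23 hours

18.23 hours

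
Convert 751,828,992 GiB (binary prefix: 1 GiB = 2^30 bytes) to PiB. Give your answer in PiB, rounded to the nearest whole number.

717 PiB

751,828,992 GiB × 1,073,741,824 bytes/GiB = 807,270,233,206,161,408 bytes
1 PiB = 1,125,899,906,842,624 bytes
807,270,233,206,161,408 / 1,125,899,906,842,624 = 717 PiB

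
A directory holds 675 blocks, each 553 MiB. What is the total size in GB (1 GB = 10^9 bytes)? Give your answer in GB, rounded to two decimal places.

391.41 GB

Total = 675 × 553 MiB = 373,275 MiB
= 373,275 × 1,048,576 bytes = 391,407,206,400 bytes
1 GB = 1,000,000,000 bytes
391,407,206,400 / 1,000,000,000 = 391.41 GB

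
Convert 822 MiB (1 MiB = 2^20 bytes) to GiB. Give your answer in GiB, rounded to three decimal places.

822 MiB = 822 × 2^20 bytes = 861,929,472 bytes
1 GiB = 1,073,741,824 bytes
861,929,472 / 1,073,741,824 = 0.803 GiB

0.803 GiB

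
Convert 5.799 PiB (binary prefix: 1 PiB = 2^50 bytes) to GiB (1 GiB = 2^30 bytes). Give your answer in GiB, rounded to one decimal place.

5.799 PiB = 5.799 × 2^50 bytes = 6,529,093,559,780,376.576 bytes
1 GiB = 1,073,741,824 bytes
6,529,093,559,780,376.576 / 1,073,741,824 = 6,080,692.2 GiB

6,080,692.2 GiB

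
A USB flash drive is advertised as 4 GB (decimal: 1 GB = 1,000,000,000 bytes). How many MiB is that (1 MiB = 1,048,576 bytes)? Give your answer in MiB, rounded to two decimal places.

3,814.70 MiB

4 GB = 4 × 10^9 bytes = 4,000,000,000 bytes
1 MiB = 1,048,576 bytes
4,000,000,000 / 1,048,576 = 3,814.70 MiB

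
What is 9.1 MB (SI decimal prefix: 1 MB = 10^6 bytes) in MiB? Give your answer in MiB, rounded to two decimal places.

9.1 MB = 9.1 × 10^6 bytes = 9,100,000 bytes
1 MiB = 1,048,576 bytes
9,100,000 / 1,048,576 = 8.68 MiB

8.68 MiB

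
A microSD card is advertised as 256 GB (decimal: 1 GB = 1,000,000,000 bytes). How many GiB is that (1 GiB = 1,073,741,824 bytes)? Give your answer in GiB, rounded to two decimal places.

238.42 GiB

256 GB = 256 × 10^9 bytes = 256,000,000,000 bytes
1 GiB = 1,073,741,824 bytes
256,000,000,000 / 1,073,741,824 = 238.42 GiB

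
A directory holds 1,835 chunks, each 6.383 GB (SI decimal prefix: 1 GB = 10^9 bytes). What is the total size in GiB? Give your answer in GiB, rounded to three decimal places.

10,908.400 GiB

Total = 1,835 × 6.383 GB = 11712.805 GB
= 11712.805 × 1,000,000,000 bytes = 11,712,805,000,000 bytes
1 GiB = 1,073,741,824 bytes
11,712,805,000,000 / 1,073,741,824 = 10,908.400 GiB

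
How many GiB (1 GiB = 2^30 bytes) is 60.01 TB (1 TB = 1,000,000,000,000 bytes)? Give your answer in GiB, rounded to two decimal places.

55,888.67 GiB

60.01 TB = 60.01 × 10^12 bytes = 60,010,000,000,000 bytes
1 GiB = 1,073,741,824 bytes
60,010,000,000,000 / 1,073,741,824 = 55,888.67 GiB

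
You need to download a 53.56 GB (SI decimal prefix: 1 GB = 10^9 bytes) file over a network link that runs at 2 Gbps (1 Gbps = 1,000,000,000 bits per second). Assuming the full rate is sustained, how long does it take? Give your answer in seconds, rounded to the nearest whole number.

53.56 GB = 53,560,000,000 bytes = 428,480,000,000 bits
2 Gbps = 2,000,000,000 bits/s
time = 428,480,000,000 / 2,000,000,000 = 214 s

214 seconds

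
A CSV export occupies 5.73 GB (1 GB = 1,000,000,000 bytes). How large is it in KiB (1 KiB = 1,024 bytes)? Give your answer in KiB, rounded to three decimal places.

5,595,703.125 KiB

5.73 GB = 5.73 × 10^9 bytes = 5,730,000,000 bytes
1 KiB = 1,024 bytes
5,730,000,000 / 1,024 = 5,595,703.125 KiB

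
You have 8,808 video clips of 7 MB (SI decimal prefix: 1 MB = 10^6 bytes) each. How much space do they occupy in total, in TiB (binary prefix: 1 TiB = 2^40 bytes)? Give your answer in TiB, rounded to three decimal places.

0.056 TiB

Total = 8,808 × 7 MB = 61,656 MB
= 61,656 × 1,000,000 bytes = 61,656,000,000 bytes
1 TiB = 1,099,511,627,776 bytes
61,656,000,000 / 1,099,511,627,776 = 0.056 TiB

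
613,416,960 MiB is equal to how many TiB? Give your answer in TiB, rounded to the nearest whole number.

585 TiB

613,416,960 MiB = 613,416,960 × 2^20 bytes = 643,214,302,248,960 bytes
1 TiB = 2^40 bytes = 1,099,511,627,776 bytes
643,214,302,248,960 / 1,099,511,627,776 = 585 TiB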